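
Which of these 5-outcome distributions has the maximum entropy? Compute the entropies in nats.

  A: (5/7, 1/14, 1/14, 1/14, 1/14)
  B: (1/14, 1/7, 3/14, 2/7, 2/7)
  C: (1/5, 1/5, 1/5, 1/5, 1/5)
C

For a discrete distribution over n outcomes, entropy is maximized by the uniform distribution.

Computing entropies:
H(A) = 0.9944 nats
H(B) = 1.5125 nats
H(C) = 1.6094 nats

The uniform distribution (where all probabilities equal 1/5) achieves the maximum entropy of log_e(5) = 1.6094 nats.

Distribution C has the highest entropy.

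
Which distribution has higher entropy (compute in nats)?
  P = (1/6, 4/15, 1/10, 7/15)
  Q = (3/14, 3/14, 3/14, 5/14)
Q

Computing entropies in nats:
H(P) = 1.2370
H(Q) = 1.3580

Distribution Q has higher entropy.

Intuition: The distribution closer to uniform (more spread out) has higher entropy.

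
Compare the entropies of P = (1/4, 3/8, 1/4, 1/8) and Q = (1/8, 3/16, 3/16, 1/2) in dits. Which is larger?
P

Computing entropies in dits:
H(P) = 0.5737
H(Q) = 0.5360

Distribution P has higher entropy.

Intuition: The distribution closer to uniform (more spread out) has higher entropy.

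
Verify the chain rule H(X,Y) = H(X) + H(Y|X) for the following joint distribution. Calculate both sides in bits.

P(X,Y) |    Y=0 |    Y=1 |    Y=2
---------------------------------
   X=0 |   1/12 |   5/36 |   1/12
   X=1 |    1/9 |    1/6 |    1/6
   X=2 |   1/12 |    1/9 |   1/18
H(X,Y) = 3.0895, H(X) = 1.5426, H(Y|X) = 1.5469 (all in bits)

Chain rule: H(X,Y) = H(X) + H(Y|X)

Left side — joint entropy directly:
H(X,Y) = -Σ p(x,y) log p(x,y) = 3.0895 bits

Right side — compute H(Y|X) from the conditional distributions:
P(X) = (11/36, 4/9, 1/4), so H(X) = 1.5426 bits
H(Y|X) = Σ_x P(X=x) · H(Y|X=x):
  P(Y|X=0) = (3/11, 5/11, 3/11), H(Y|X=0) = 1.5395, weight P(X=0) = 11/36
  P(Y|X=1) = (1/4, 3/8, 3/8), H(Y|X=1) = 1.5613, weight P(X=1) = 4/9
  P(Y|X=2) = (1/3, 4/9, 2/9), H(Y|X=2) = 1.5305, weight P(X=2) = 1/4
H(Y|X) = 1.5469 bits

H(X) + H(Y|X) = 1.5426 + 1.5469 = 3.0895 bits

Both sides equal 3.0895 bits. ✓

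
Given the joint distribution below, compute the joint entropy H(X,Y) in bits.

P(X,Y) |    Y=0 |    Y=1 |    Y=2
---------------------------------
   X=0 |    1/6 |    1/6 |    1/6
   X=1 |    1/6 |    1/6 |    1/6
2.5850 bits

Joint entropy is H(X,Y) = -Σ_{x,y} p(x,y) log p(x,y).

Summing over all non-zero entries:
H(X,Y) = -[1/6·log_2(1/6) + 1/6·log_2(1/6) + 1/6·log_2(1/6) + 1/6·log_2(1/6) + 1/6·log_2(1/6) + 1/6·log_2(1/6)]
H(X,Y) = 2.5850 bits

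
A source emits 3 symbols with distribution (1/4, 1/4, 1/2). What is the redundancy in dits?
0.0256 dits

Redundancy measures how far a source is from maximum entropy:
R = H_max - H(X)

Maximum entropy for 3 symbols: H_max = log_10(3) = 0.4771 dits
Actual entropy: H(X) = 0.4515 dits
Redundancy: R = 0.4771 - 0.4515 = 0.0256 dits

This redundancy represents potential for compression: the source could be compressed by 0.0256 dits per symbol.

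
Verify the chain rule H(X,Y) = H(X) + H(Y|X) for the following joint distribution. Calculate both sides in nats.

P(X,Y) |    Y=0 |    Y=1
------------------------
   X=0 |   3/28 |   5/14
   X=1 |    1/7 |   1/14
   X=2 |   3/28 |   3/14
H(X,Y) = 1.6429, H(X) = 1.0511, H(Y|X) = 0.5918 (all in nats)

Chain rule: H(X,Y) = H(X) + H(Y|X)

Left side — joint entropy directly:
H(X,Y) = -Σ p(x,y) log p(x,y) = 1.6429 nats

Right side — compute H(Y|X) from the conditional distributions:
P(X) = (13/28, 3/14, 9/28), so H(X) = 1.0511 nats
H(Y|X) = Σ_x P(X=x) · H(Y|X=x):
  P(Y|X=0) = (3/13, 10/13), H(Y|X=0) = 0.5402, weight P(X=0) = 13/28
  P(Y|X=1) = (2/3, 1/3), H(Y|X=1) = 0.6365, weight P(X=1) = 3/14
  P(Y|X=2) = (1/3, 2/3), H(Y|X=2) = 0.6365, weight P(X=2) = 9/28
H(Y|X) = 0.5918 nats

H(X) + H(Y|X) = 1.0511 + 0.5918 = 1.6429 nats

Both sides equal 1.6429 nats. ✓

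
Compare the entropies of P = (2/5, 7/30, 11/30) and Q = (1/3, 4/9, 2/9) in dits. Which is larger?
P

Computing entropies in dits:
H(P) = 0.4664
H(Q) = 0.4607

Distribution P has higher entropy.

Intuition: The distribution closer to uniform (more spread out) has higher entropy.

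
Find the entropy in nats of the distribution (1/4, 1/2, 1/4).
1.0397 nats

Shannon entropy is H(X) = -Σ p(x) log p(x).

For P = (1/4, 1/2, 1/4):
H = -1/4 × log_e(1/4) -1/2 × log_e(1/2) -1/4 × log_e(1/4)
H = 1.0397 nats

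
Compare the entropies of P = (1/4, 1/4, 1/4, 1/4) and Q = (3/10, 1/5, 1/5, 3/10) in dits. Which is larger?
P

Computing entropies in dits:
H(P) = 0.6021
H(Q) = 0.5933

Distribution P has higher entropy.

Intuition: The distribution closer to uniform (more spread out) has higher entropy.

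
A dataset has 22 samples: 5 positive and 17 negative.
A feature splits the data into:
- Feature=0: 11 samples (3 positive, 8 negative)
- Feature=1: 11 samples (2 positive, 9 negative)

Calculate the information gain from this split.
0.0085 bits

Information Gain = H(Y) - H(Y|Feature)

Before split:
P(positive) = 5/22 = 0.2273
H(Y) = 0.7732 bits

After split:
Feature=0: H = 0.8454 bits (weight = 11/22)
Feature=1: H = 0.6840 bits (weight = 11/22)
H(Y|Feature) = (11/22)×0.8454 + (11/22)×0.6840 = 0.7647 bits

Information Gain = 0.7732 - 0.7647 = 0.0085 bits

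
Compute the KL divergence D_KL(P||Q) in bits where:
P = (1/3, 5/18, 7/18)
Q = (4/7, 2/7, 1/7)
0.2914 bits

KL divergence: D_KL(P||Q) = Σ p(x) log(p(x)/q(x))

Computing term by term:
  x=0: 1/3 × log_2[(1/3)/(4/7)] = 1/3 × -0.7776 = -0.2592
  x=1: 5/18 × log_2[(5/18)/(2/7)] = 5/18 × -0.0406 = -0.0113
  x=2: 7/18 × log_2[(7/18)/(1/7)] = 7/18 × 1.4448 = 0.5619

D_KL(P||Q) = 0.2914 bits

Note: KL divergence is always non-negative and equals 0 iff P = Q.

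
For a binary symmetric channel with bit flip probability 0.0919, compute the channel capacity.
0.5572 bits

For a binary symmetric channel (BSC) with error probability p:
Capacity C = 1 - H(p) bits per symbol

where H(p) = -p log₂(p) - (1-p) log₂(1-p) is the binary entropy function.

H(0.0919) = 0.4428 bits
C = 1 - 0.4428 = 0.5572 bits per symbol

This means we can reliably transmit up to 0.5572 bits of information per channel use.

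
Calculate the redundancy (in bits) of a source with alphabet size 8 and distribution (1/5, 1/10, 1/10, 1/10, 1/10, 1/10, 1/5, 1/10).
0.0781 bits

Redundancy measures how far a source is from maximum entropy:
R = H_max - H(X)

Maximum entropy for 8 symbols: H_max = log_2(8) = 3.0000 bits
Actual entropy: H(X) = 2.9219 bits
Redundancy: R = 3.0000 - 2.9219 = 0.0781 bits

This redundancy represents potential for compression: the source could be compressed by 0.0781 bits per symbol.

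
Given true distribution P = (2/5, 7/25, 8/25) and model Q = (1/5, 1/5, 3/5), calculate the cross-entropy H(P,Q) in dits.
0.5463 dits

Cross-entropy: H(P,Q) = -Σ p(x) log q(x)

Alternatively: H(P,Q) = H(P) + D_KL(P||Q)
H(P) = 0.4723 dits
D_KL(P||Q) = 0.0740 dits

H(P,Q) = 0.4723 + 0.0740 = 0.5463 dits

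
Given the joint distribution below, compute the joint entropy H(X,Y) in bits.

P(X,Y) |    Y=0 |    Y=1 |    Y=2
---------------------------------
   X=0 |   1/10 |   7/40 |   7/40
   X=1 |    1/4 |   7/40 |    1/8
2.5273 bits

Joint entropy is H(X,Y) = -Σ_{x,y} p(x,y) log p(x,y).

Summing over all non-zero entries:
H(X,Y) = -[1/10·log_2(1/10) + 7/40·log_2(7/40) + 7/40·log_2(7/40) + 1/4·log_2(1/4) + 7/40·log_2(7/40) + 1/8·log_2(1/8)]
H(X,Y) = 2.5273 bits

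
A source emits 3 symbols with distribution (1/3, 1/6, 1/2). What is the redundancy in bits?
0.1258 bits

Redundancy measures how far a source is from maximum entropy:
R = H_max - H(X)

Maximum entropy for 3 symbols: H_max = log_2(3) = 1.5850 bits
Actual entropy: H(X) = 1.4591 bits
Redundancy: R = 1.5850 - 1.4591 = 0.1258 bits

This redundancy represents potential for compression: the source could be compressed by 0.1258 bits per symbol.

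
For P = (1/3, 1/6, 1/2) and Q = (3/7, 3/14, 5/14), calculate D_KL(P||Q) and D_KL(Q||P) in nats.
D_KL(P||Q) = 0.0426, D_KL(Q||P) = 0.0414

KL divergence is not symmetric: D_KL(P||Q) ≠ D_KL(Q||P) in general.

D_KL(P||Q) = 0.0426 nats
D_KL(Q||P) = 0.0414 nats

No, they are not equal!

This asymmetry is why KL divergence is not a true distance metric.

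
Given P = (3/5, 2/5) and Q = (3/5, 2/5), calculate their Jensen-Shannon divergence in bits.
0.0000 bits

Jensen-Shannon divergence is:
JSD(P||Q) = 0.5 × D_KL(P||M) + 0.5 × D_KL(Q||M)
where M = 0.5 × (P + Q) is the mixture distribution.

M = 0.5 × (3/5, 2/5) + 0.5 × (3/5, 2/5) = (3/5, 2/5)

D_KL(P||M) = 0.0000 bits
D_KL(Q||M) = 0.0000 bits

JSD(P||Q) = 0.5 × 0.0000 + 0.5 × 0.0000 = 0.0000 bits

Unlike KL divergence, JSD is symmetric and bounded: 0 ≤ JSD ≤ log(2).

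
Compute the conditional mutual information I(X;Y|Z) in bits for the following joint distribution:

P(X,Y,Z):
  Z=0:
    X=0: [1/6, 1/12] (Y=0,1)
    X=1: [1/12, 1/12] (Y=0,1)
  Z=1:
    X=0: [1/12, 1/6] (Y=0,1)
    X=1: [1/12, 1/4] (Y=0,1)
0.0118 bits

Conditional mutual information: I(X;Y|Z) = H(X|Z) + H(Y|Z) - H(X,Y|Z)

H(Z) = 0.9799
H(X,Z) = 1.9591 → H(X|Z) = 0.9793
H(Y,Z) = 1.8879 → H(Y|Z) = 0.9080
H(X,Y,Z) = 2.8554 → H(X,Y|Z) = 1.8755

I(X;Y|Z) = 0.9793 + 0.9080 - 1.8755 = 0.0118 bits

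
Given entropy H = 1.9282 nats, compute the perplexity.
6.8771

Perplexity is e^H (or exp(H) for natural log).

H = 1.9282 nats
Perplexity = e^1.9282 = 6.8771

Interpretation: The model's uncertainty is equivalent to choosing uniformly among 6.9 options.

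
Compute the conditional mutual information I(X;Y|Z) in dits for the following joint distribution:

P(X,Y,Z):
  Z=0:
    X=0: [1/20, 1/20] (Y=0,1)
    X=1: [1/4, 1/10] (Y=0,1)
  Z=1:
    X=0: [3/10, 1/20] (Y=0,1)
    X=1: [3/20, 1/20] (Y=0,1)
0.0054 dits

Conditional mutual information: I(X;Y|Z) = H(X|Z) + H(Y|Z) - H(X,Y|Z)

H(Z) = 0.2989
H(X,Z) = 0.5589 → H(X|Z) = 0.2601
H(Y,Z) = 0.5365 → H(Y|Z) = 0.2376
H(X,Y,Z) = 0.7912 → H(X,Y|Z) = 0.4923

I(X;Y|Z) = 0.2601 + 0.2376 - 0.4923 = 0.0054 dits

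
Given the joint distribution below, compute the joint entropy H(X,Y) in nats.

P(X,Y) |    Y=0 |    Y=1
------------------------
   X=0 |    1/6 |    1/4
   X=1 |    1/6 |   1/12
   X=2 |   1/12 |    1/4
1.7046 nats

Joint entropy is H(X,Y) = -Σ_{x,y} p(x,y) log p(x,y).

Summing over all non-zero entries:
H(X,Y) = -[1/6·log_e(1/6) + 1/4·log_e(1/4) + 1/6·log_e(1/6) + 1/12·log_e(1/12) + 1/12·log_e(1/12) + 1/4·log_e(1/4)]
H(X,Y) = 1.7046 nats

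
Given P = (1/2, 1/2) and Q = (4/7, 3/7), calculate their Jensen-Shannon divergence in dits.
0.0011 dits

Jensen-Shannon divergence is:
JSD(P||Q) = 0.5 × D_KL(P||M) + 0.5 × D_KL(Q||M)
where M = 0.5 × (P + Q) is the mixture distribution.

M = 0.5 × (1/2, 1/2) + 0.5 × (4/7, 3/7) = (15/28, 13/28)

D_KL(P||M) = 0.0011 dits
D_KL(Q||M) = 0.0011 dits

JSD(P||Q) = 0.5 × 0.0011 + 0.5 × 0.0011 = 0.0011 dits

Unlike KL divergence, JSD is symmetric and bounded: 0 ≤ JSD ≤ log(2).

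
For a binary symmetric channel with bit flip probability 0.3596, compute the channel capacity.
0.0576 bits

For a binary symmetric channel (BSC) with error probability p:
Capacity C = 1 - H(p) bits per symbol

where H(p) = -p log₂(p) - (1-p) log₂(1-p) is the binary entropy function.

H(0.3596) = 0.9424 bits
C = 1 - 0.9424 = 0.0576 bits per symbol

This means we can reliably transmit up to 0.0576 bits of information per channel use.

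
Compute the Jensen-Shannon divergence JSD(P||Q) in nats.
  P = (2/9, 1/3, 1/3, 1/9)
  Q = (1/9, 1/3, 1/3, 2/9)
0.0189 nats

Jensen-Shannon divergence is:
JSD(P||Q) = 0.5 × D_KL(P||M) + 0.5 × D_KL(Q||M)
where M = 0.5 × (P + Q) is the mixture distribution.

M = 0.5 × (2/9, 1/3, 1/3, 1/9) + 0.5 × (1/9, 1/3, 1/3, 2/9) = (1/6, 1/3, 1/3, 1/6)

D_KL(P||M) = 0.0189 nats
D_KL(Q||M) = 0.0189 nats

JSD(P||Q) = 0.5 × 0.0189 + 0.5 × 0.0189 = 0.0189 nats

Unlike KL divergence, JSD is symmetric and bounded: 0 ≤ JSD ≤ log(2).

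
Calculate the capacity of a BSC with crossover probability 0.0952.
0.5464 bits

For a binary symmetric channel (BSC) with error probability p:
Capacity C = 1 - H(p) bits per symbol

where H(p) = -p log₂(p) - (1-p) log₂(1-p) is the binary entropy function.

H(0.0952) = 0.4536 bits
C = 1 - 0.4536 = 0.5464 bits per symbol

This means we can reliably transmit up to 0.5464 bits of information per channel use.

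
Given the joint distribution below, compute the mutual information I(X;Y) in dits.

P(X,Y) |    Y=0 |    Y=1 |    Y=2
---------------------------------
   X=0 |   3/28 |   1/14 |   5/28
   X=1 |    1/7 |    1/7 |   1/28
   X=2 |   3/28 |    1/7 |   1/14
0.0323 dits

Mutual information: I(X;Y) = H(X) + H(Y) - H(X,Y)

Marginals:
P(X) = (5/14, 9/28, 9/28), H(X) = 0.4766 dits
P(Y) = (5/14, 5/14, 2/7), H(Y) = 0.4748 dits

Joint entropy: H(X,Y) = 0.9191 dits

I(X;Y) = 0.4766 + 0.4748 - 0.9191 = 0.0323 dits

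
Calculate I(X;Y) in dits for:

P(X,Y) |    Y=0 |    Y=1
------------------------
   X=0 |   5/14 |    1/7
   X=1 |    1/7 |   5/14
0.0412 dits

Mutual information: I(X;Y) = H(X) + H(Y) - H(X,Y)

Marginals:
P(X) = (1/2, 1/2), H(X) = 0.3010 dits
P(Y) = (1/2, 1/2), H(Y) = 0.3010 dits

Joint entropy: H(X,Y) = 0.5609 dits

I(X;Y) = 0.3010 + 0.3010 - 0.5609 = 0.0412 dits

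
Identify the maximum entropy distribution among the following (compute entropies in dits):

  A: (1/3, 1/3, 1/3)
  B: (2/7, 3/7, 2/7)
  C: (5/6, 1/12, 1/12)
A

For a discrete distribution over n outcomes, entropy is maximized by the uniform distribution.

Computing entropies:
H(A) = 0.4771 dits
H(B) = 0.4686 dits
H(C) = 0.2458 dits

The uniform distribution (where all probabilities equal 1/3) achieves the maximum entropy of log_10(3) = 0.4771 dits.

Distribution A has the highest entropy.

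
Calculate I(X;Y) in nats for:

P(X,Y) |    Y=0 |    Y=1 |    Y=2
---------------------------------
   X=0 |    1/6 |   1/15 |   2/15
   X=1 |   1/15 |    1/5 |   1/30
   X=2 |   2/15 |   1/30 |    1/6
0.1463 nats

Mutual information: I(X;Y) = H(X) + H(Y) - H(X,Y)

Marginals:
P(X) = (11/30, 3/10, 1/3), H(X) = 1.0953 nats
P(Y) = (11/30, 3/10, 1/3), H(Y) = 1.0953 nats

Joint entropy: H(X,Y) = 2.0443 nats

I(X;Y) = 1.0953 + 1.0953 - 2.0443 = 0.1463 nats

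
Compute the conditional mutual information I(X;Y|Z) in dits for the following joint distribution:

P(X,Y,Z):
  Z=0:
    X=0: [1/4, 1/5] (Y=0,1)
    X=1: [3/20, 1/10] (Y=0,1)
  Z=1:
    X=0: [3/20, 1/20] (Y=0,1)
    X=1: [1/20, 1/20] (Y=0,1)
0.0043 dits

Conditional mutual information: I(X;Y|Z) = H(X|Z) + H(Y|Z) - H(X,Y|Z)

H(Z) = 0.2653
H(X,Z) = 0.5464 → H(X|Z) = 0.2811
H(Y,Z) = 0.5558 → H(Y|Z) = 0.2905
H(X,Y,Z) = 0.8326 → H(X,Y|Z) = 0.5673

I(X;Y|Z) = 0.2811 + 0.2905 - 0.5673 = 0.0043 dits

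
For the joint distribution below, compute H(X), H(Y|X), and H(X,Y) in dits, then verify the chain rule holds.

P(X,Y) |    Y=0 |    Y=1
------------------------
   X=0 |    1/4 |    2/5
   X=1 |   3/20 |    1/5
H(X,Y) = 0.5731, H(X) = 0.2812, H(Y|X) = 0.2919 (all in dits)

Chain rule: H(X,Y) = H(X) + H(Y|X)

Left side — joint entropy directly:
H(X,Y) = -Σ p(x,y) log p(x,y) = 0.5731 dits

Right side — compute H(Y|X) from the conditional distributions:
P(X) = (13/20, 7/20), so H(X) = 0.2812 dits
H(Y|X) = Σ_x P(X=x) · H(Y|X=x):
  P(Y|X=0) = (5/13, 8/13), H(Y|X=0) = 0.2894, weight P(X=0) = 13/20
  P(Y|X=1) = (3/7, 4/7), H(Y|X=1) = 0.2966, weight P(X=1) = 7/20
H(Y|X) = 0.2919 dits

H(X) + H(Y|X) = 0.2812 + 0.2919 = 0.5731 dits

Both sides equal 0.5731 dits. ✓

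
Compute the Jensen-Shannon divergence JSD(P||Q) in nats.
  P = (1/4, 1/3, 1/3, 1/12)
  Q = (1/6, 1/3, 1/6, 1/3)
0.0585 nats

Jensen-Shannon divergence is:
JSD(P||Q) = 0.5 × D_KL(P||M) + 0.5 × D_KL(Q||M)
where M = 0.5 × (P + Q) is the mixture distribution.

M = 0.5 × (1/4, 1/3, 1/3, 1/12) + 0.5 × (1/6, 1/3, 1/6, 1/3) = (5/24, 1/3, 1/4, 5/24)

D_KL(P||M) = 0.0651 nats
D_KL(Q||M) = 0.0519 nats

JSD(P||Q) = 0.5 × 0.0651 + 0.5 × 0.0519 = 0.0585 nats

Unlike KL divergence, JSD is symmetric and bounded: 0 ≤ JSD ≤ log(2).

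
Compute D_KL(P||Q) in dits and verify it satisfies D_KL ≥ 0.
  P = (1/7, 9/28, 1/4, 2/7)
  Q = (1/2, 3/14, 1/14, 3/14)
0.1506 dits

KL divergence satisfies the Gibbs inequality: D_KL(P||Q) ≥ 0 for all distributions P, Q.

D_KL(P||Q) = Σ p(x) log(p(x)/q(x))
Term by term:
  x=0: 1/7 × log_10[(1/7)/(1/2)] = -0.0777
  x=1: 9/28 × log_10[(9/28)/(3/14)] = 0.0566
  x=2: 1/4 × log_10[(1/4)/(1/14)] = 0.1360
  x=3: 2/7 × log_10[(2/7)/(3/14)] = 0.0357
D_KL(P||Q) = 0.1506 dits

D_KL(P||Q) = 0.1506 ≥ 0 ✓

This non-negativity is a fundamental property: relative entropy cannot be negative because it measures how different Q is from P.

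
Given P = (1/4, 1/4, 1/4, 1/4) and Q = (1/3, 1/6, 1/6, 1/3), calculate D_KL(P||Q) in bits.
0.0850 bits

KL divergence: D_KL(P||Q) = Σ p(x) log(p(x)/q(x))

Computing term by term:
  x=0: 1/4 × log_2[(1/4)/(1/3)] = 1/4 × -0.4150 = -0.1038
  x=1: 1/4 × log_2[(1/4)/(1/6)] = 1/4 × 0.5850 = 0.1462
  x=2: 1/4 × log_2[(1/4)/(1/6)] = 1/4 × 0.5850 = 0.1462
  x=3: 1/4 × log_2[(1/4)/(1/3)] = 1/4 × -0.4150 = -0.1038

D_KL(P||Q) = 0.0850 bits

Note: KL divergence is always non-negative and equals 0 iff P = Q.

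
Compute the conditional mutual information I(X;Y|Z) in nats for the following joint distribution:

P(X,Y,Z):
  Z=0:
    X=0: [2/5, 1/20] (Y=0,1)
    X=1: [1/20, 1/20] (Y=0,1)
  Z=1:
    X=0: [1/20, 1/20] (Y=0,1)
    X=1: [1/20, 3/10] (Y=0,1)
0.0600 nats

Conditional mutual information: I(X;Y|Z) = H(X|Z) + H(Y|Z) - H(X,Y|Z)

H(Z) = 0.6881
H(X,Z) = 1.1873 → H(X|Z) = 0.4991
H(Y,Z) = 1.1873 → H(Y|Z) = 0.4991
H(X,Y,Z) = 1.6264 → H(X,Y|Z) = 0.9383

I(X;Y|Z) = 0.4991 + 0.4991 - 0.9383 = 0.0600 nats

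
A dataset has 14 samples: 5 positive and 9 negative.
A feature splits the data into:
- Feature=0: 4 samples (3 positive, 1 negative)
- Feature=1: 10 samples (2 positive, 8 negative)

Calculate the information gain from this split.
0.1928 bits

Information Gain = H(Y) - H(Y|Feature)

Before split:
P(positive) = 5/14 = 0.3571
H(Y) = 0.9403 bits

After split:
Feature=0: H = 0.8113 bits (weight = 4/14)
Feature=1: H = 0.7219 bits (weight = 10/14)
H(Y|Feature) = (4/14)×0.8113 + (10/14)×0.7219 = 0.7475 bits

Information Gain = 0.9403 - 0.7475 = 0.1928 bits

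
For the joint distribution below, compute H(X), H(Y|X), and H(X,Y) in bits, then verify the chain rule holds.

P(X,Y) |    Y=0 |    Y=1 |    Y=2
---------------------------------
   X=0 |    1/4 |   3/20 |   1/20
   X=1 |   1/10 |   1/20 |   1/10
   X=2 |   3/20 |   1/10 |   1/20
H(X,Y) = 2.9660, H(X) = 1.5395, H(Y|X) = 1.4265 (all in bits)

Chain rule: H(X,Y) = H(X) + H(Y|X)

Left side — joint entropy directly:
H(X,Y) = -Σ p(x,y) log p(x,y) = 2.9660 bits

Right side — compute H(Y|X) from the conditional distributions:
P(X) = (9/20, 1/4, 3/10), so H(X) = 1.5395 bits
H(Y|X) = Σ_x P(X=x) · H(Y|X=x):
  P(Y|X=0) = (5/9, 1/3, 1/9), H(Y|X=0) = 1.3516, weight P(X=0) = 9/20
  P(Y|X=1) = (2/5, 1/5, 2/5), H(Y|X=1) = 1.5219, weight P(X=1) = 1/4
  P(Y|X=2) = (1/2, 1/3, 1/6), H(Y|X=2) = 1.4591, weight P(X=2) = 3/10
H(Y|X) = 1.4265 bits

H(X) + H(Y|X) = 1.5395 + 1.4265 = 2.9660 bits

Both sides equal 2.9660 bits. ✓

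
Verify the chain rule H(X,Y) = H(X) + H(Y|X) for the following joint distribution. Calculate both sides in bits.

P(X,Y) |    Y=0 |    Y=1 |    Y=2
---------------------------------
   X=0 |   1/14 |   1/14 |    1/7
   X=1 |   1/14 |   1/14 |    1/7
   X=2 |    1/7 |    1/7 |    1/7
H(X,Y) = 3.0931, H(X) = 1.5567, H(Y|X) = 1.5364 (all in bits)

Chain rule: H(X,Y) = H(X) + H(Y|X)

Left side — joint entropy directly:
H(X,Y) = -Σ p(x,y) log p(x,y) = 3.0931 bits

Right side — compute H(Y|X) from the conditional distributions:
P(X) = (2/7, 2/7, 3/7), so H(X) = 1.5567 bits
H(Y|X) = Σ_x P(X=x) · H(Y|X=x):
  P(Y|X=0) = (1/4, 1/4, 1/2), H(Y|X=0) = 1.5000, weight P(X=0) = 2/7
  P(Y|X=1) = (1/4, 1/4, 1/2), H(Y|X=1) = 1.5000, weight P(X=1) = 2/7
  P(Y|X=2) = (1/3, 1/3, 1/3), H(Y|X=2) = 1.5850, weight P(X=2) = 3/7
H(Y|X) = 1.5364 bits

H(X) + H(Y|X) = 1.5567 + 1.5364 = 3.0931 bits

Both sides equal 3.0931 bits. ✓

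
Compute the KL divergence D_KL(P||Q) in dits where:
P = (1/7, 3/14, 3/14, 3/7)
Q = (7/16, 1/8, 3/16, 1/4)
0.0935 dits

KL divergence: D_KL(P||Q) = Σ p(x) log(p(x)/q(x))

Computing term by term:
  x=0: 1/7 × log_10[(1/7)/(7/16)] = 1/7 × -0.4861 = -0.0694
  x=1: 3/14 × log_10[(3/14)/(1/8)] = 3/14 × 0.2341 = 0.0502
  x=2: 3/14 × log_10[(3/14)/(3/16)] = 3/14 × 0.0580 = 0.0124
  x=3: 3/7 × log_10[(3/7)/(1/4)] = 3/7 × 0.2341 = 0.1003

D_KL(P||Q) = 0.0935 dits

Note: KL divergence is always non-negative and equals 0 iff P = Q.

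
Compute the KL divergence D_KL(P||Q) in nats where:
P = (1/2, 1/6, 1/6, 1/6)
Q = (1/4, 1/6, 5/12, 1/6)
0.1939 nats

KL divergence: D_KL(P||Q) = Σ p(x) log(p(x)/q(x))

Computing term by term:
  x=0: 1/2 × log_e[(1/2)/(1/4)] = 1/2 × 0.6931 = 0.3466
  x=1: 1/6 × log_e[(1/6)/(1/6)] = 1/6 × 0.0000 = 0.0000
  x=2: 1/6 × log_e[(1/6)/(5/12)] = 1/6 × -0.9163 = -0.1527
  x=3: 1/6 × log_e[(1/6)/(1/6)] = 1/6 × 0.0000 = 0.0000

D_KL(P||Q) = 0.1939 nats

Note: KL divergence is always non-negative and equals 0 iff P = Q.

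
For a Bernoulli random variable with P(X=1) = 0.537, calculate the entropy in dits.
0.2998 dits

The binary entropy function is:
H(p) = -p log(p) - (1-p) log(1-p)

H(0.537) = -0.537 × log_10(0.537) - 0.463 × log_10(0.463)
H(0.537) = 0.2998 dits

Note: Binary entropy is maximized at p=0.5 (H=1 bit) and minimized at p=0 or p=1 (H=0).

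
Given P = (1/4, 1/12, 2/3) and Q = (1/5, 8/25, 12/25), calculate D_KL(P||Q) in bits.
0.2347 bits

KL divergence: D_KL(P||Q) = Σ p(x) log(p(x)/q(x))

Computing term by term:
  x=0: 1/4 × log_2[(1/4)/(1/5)] = 1/4 × 0.3219 = 0.0805
  x=1: 1/12 × log_2[(1/12)/(8/25)] = 1/12 × -1.9411 = -0.1618
  x=2: 2/3 × log_2[(2/3)/(12/25)] = 2/3 × 0.4739 = 0.3160

D_KL(P||Q) = 0.2347 bits

Note: KL divergence is always non-negative and equals 0 iff P = Q.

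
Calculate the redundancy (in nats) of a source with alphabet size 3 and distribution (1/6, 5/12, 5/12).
0.0704 nats

Redundancy measures how far a source is from maximum entropy:
R = H_max - H(X)

Maximum entropy for 3 symbols: H_max = log_e(3) = 1.0986 nats
Actual entropy: H(X) = 1.0282 nats
Redundancy: R = 1.0986 - 1.0282 = 0.0704 nats

This redundancy represents potential for compression: the source could be compressed by 0.0704 nats per symbol.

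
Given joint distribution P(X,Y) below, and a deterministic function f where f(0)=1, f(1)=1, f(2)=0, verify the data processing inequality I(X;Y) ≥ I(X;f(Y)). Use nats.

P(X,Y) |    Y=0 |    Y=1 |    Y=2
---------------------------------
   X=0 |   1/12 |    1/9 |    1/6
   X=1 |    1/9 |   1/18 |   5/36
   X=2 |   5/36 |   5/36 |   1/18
I(X;Y) = 0.0549, I(X;f(Y)) = 0.0441, inequality holds: 0.0549 ≥ 0.0441

Data Processing Inequality: For any Markov chain X → Y → Z, we have I(X;Y) ≥ I(X;Z).

Here Z = f(Y) is a deterministic function of Y, forming X → Y → Z.

Original I(X;Y) = 0.0549 nats

After applying f:
P(X,Z) where Z=f(Y):
- P(X,Z=0) = P(X,Y=2)
- P(X,Z=1) = P(X,Y=0) + P(X,Y=1)

I(X;Z) = I(X;f(Y)) = 0.0441 nats

Verification: 0.0549 ≥ 0.0441 ✓

Information cannot be created by processing; the function f can only lose information about X.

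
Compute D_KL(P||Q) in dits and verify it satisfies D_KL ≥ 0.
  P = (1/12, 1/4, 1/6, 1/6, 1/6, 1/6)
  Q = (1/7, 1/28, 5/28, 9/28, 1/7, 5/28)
0.1454 dits

KL divergence satisfies the Gibbs inequality: D_KL(P||Q) ≥ 0 for all distributions P, Q.

D_KL(P||Q) = Σ p(x) log(p(x)/q(x))
Term by term:
  x=0: 1/12 × log_10[(1/12)/(1/7)] = -0.0195
  x=1: 1/4 × log_10[(1/4)/(1/28)] = 0.2113
  x=2: 1/6 × log_10[(1/6)/(5/28)] = -0.0050
  x=3: 1/6 × log_10[(1/6)/(9/28)] = -0.0475
  x=4: 1/6 × log_10[(1/6)/(1/7)] = 0.0112
  x=5: 1/6 × log_10[(1/6)/(5/28)] = -0.0050
D_KL(P||Q) = 0.1454 dits

D_KL(P||Q) = 0.1454 ≥ 0 ✓

This non-negativity is a fundamental property: relative entropy cannot be negative because it measures how different Q is from P.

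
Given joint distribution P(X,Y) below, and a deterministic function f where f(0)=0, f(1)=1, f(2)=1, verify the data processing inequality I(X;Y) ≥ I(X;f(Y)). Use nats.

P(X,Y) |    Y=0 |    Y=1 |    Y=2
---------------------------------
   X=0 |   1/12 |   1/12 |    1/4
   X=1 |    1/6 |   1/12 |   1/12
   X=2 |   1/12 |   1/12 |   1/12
I(X;Y) = 0.0604, I(X;f(Y)) = 0.0378, inequality holds: 0.0604 ≥ 0.0378

Data Processing Inequality: For any Markov chain X → Y → Z, we have I(X;Y) ≥ I(X;Z).

Here Z = f(Y) is a deterministic function of Y, forming X → Y → Z.

Original I(X;Y) = 0.0604 nats

After applying f:
P(X,Z) where Z=f(Y):
- P(X,Z=0) = P(X,Y=0)
- P(X,Z=1) = P(X,Y=1) + P(X,Y=2)

I(X;Z) = I(X;f(Y)) = 0.0378 nats

Verification: 0.0604 ≥ 0.0378 ✓

Information cannot be created by processing; the function f can only lose information about X.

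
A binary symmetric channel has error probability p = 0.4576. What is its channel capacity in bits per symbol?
0.0052 bits

For a binary symmetric channel (BSC) with error probability p:
Capacity C = 1 - H(p) bits per symbol

where H(p) = -p log₂(p) - (1-p) log₂(1-p) is the binary entropy function.

H(0.4576) = 0.9948 bits
C = 1 - 0.9948 = 0.0052 bits per symbol

This means we can reliably transmit up to 0.0052 bits of information per channel use.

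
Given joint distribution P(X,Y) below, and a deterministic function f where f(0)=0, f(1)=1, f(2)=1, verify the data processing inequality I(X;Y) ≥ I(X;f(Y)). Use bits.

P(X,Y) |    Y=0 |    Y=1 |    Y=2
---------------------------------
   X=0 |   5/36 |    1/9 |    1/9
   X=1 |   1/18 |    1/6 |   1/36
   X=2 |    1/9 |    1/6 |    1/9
I(X;Y) = 0.0618, I(X;f(Y)) = 0.0142, inequality holds: 0.0618 ≥ 0.0142

Data Processing Inequality: For any Markov chain X → Y → Z, we have I(X;Y) ≥ I(X;Z).

Here Z = f(Y) is a deterministic function of Y, forming X → Y → Z.

Original I(X;Y) = 0.0618 bits

After applying f:
P(X,Z) where Z=f(Y):
- P(X,Z=0) = P(X,Y=0)
- P(X,Z=1) = P(X,Y=1) + P(X,Y=2)

I(X;Z) = I(X;f(Y)) = 0.0142 bits

Verification: 0.0618 ≥ 0.0142 ✓

Information cannot be created by processing; the function f can only lose information about X.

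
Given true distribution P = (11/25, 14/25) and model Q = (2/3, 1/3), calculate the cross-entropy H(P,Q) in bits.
1.1450 bits

Cross-entropy: H(P,Q) = -Σ p(x) log q(x)

Alternatively: H(P,Q) = H(P) + D_KL(P||Q)
H(P) = 0.9896 bits
D_KL(P||Q) = 0.1554 bits

H(P,Q) = 0.9896 + 0.1554 = 1.1450 bits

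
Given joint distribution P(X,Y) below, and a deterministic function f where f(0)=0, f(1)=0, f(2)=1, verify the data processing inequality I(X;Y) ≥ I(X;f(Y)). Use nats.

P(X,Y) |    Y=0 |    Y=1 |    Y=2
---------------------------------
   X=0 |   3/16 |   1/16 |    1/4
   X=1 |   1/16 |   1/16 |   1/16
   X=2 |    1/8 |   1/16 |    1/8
I(X;Y) = 0.0205, I(X;f(Y)) = 0.0091, inequality holds: 0.0205 ≥ 0.0091

Data Processing Inequality: For any Markov chain X → Y → Z, we have I(X;Y) ≥ I(X;Z).

Here Z = f(Y) is a deterministic function of Y, forming X → Y → Z.

Original I(X;Y) = 0.0205 nats

After applying f:
P(X,Z) where Z=f(Y):
- P(X,Z=0) = P(X,Y=0) + P(X,Y=1)
- P(X,Z=1) = P(X,Y=2)

I(X;Z) = I(X;f(Y)) = 0.0091 nats

Verification: 0.0205 ≥ 0.0091 ✓

Information cannot be created by processing; the function f can only lose information about X.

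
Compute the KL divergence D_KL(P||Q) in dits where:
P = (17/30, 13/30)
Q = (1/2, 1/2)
0.0039 dits

KL divergence: D_KL(P||Q) = Σ p(x) log(p(x)/q(x))

Computing term by term:
  x=0: 17/30 × log_10[(17/30)/(1/2)] = 17/30 × 0.0544 = 0.0308
  x=1: 13/30 × log_10[(13/30)/(1/2)] = 13/30 × -0.0621 = -0.0269

D_KL(P||Q) = 0.0039 dits

Note: KL divergence is always non-negative and equals 0 iff P = Q.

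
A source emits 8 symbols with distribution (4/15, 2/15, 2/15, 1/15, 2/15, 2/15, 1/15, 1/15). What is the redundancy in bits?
0.1598 bits

Redundancy measures how far a source is from maximum entropy:
R = H_max - H(X)

Maximum entropy for 8 symbols: H_max = log_2(8) = 3.0000 bits
Actual entropy: H(X) = 2.8402 bits
Redundancy: R = 3.0000 - 2.8402 = 0.1598 bits

This redundancy represents potential for compression: the source could be compressed by 0.1598 bits per symbol.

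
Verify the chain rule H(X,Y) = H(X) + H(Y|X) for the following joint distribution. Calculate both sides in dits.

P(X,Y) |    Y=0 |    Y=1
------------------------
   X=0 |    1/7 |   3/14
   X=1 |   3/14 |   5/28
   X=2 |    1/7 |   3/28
H(X,Y) = 0.7657, H(X) = 0.4696, H(Y|X) = 0.2961 (all in dits)

Chain rule: H(X,Y) = H(X) + H(Y|X)

Left side — joint entropy directly:
H(X,Y) = -Σ p(x,y) log p(x,y) = 0.7657 dits

Right side — compute H(Y|X) from the conditional distributions:
P(X) = (5/14, 11/28, 1/4), so H(X) = 0.4696 dits
H(Y|X) = Σ_x P(X=x) · H(Y|X=x):
  P(Y|X=0) = (2/5, 3/5), H(Y|X=0) = 0.2923, weight P(X=0) = 5/14
  P(Y|X=1) = (6/11, 5/11), H(Y|X=1) = 0.2992, weight P(X=1) = 11/28
  P(Y|X=2) = (4/7, 3/7), H(Y|X=2) = 0.2966, weight P(X=2) = 1/4
H(Y|X) = 0.2961 dits

H(X) + H(Y|X) = 0.4696 + 0.2961 = 0.7657 dits

Both sides equal 0.7657 dits. ✓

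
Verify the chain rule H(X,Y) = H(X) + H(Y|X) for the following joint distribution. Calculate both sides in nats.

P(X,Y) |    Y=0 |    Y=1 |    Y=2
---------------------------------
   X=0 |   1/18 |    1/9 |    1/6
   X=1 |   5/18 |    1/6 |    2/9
H(X,Y) = 1.6920, H(X) = 0.6365, H(Y|X) = 1.0555 (all in nats)

Chain rule: H(X,Y) = H(X) + H(Y|X)

Left side — joint entropy directly:
H(X,Y) = -Σ p(x,y) log p(x,y) = 1.6920 nats

Right side — compute H(Y|X) from the conditional distributions:
P(X) = (1/3, 2/3), so H(X) = 0.6365 nats
H(Y|X) = Σ_x P(X=x) · H(Y|X=x):
  P(Y|X=0) = (1/6, 1/3, 1/2), H(Y|X=0) = 1.0114, weight P(X=0) = 1/3
  P(Y|X=1) = (5/12, 1/4, 1/3), H(Y|X=1) = 1.0776, weight P(X=1) = 2/3
H(Y|X) = 1.0555 nats

H(X) + H(Y|X) = 0.6365 + 1.0555 = 1.6920 nats

Both sides equal 1.6920 nats. ✓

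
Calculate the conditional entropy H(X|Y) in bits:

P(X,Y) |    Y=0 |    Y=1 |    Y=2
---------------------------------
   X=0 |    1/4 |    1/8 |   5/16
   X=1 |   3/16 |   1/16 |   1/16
0.8470 bits

Using the chain rule: H(X|Y) = H(X,Y) - H(Y)

First, compute H(X,Y) = 2.3522 bits

Marginal P(Y) = (7/16, 3/16, 3/8)
H(Y) = 1.5052 bits

H(X|Y) = H(X,Y) - H(Y) = 2.3522 - 1.5052 = 0.8470 bits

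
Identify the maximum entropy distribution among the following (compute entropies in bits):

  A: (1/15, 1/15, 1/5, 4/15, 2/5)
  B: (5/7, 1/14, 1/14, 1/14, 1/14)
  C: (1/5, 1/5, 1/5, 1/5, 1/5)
C

For a discrete distribution over n outcomes, entropy is maximized by the uniform distribution.

Computing entropies:
H(A) = 2.0226 bits
H(B) = 1.4345 bits
H(C) = 2.3219 bits

The uniform distribution (where all probabilities equal 1/5) achieves the maximum entropy of log_2(5) = 2.3219 bits.

Distribution C has the highest entropy.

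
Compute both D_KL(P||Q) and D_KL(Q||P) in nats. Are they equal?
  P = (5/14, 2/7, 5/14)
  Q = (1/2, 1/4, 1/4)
D_KL(P||Q) = 0.0454, D_KL(Q||P) = 0.0457

KL divergence is not symmetric: D_KL(P||Q) ≠ D_KL(Q||P) in general.

D_KL(P||Q) = 0.0454 nats
D_KL(Q||P) = 0.0457 nats

No, they are not equal!

This asymmetry is why KL divergence is not a true distance metric.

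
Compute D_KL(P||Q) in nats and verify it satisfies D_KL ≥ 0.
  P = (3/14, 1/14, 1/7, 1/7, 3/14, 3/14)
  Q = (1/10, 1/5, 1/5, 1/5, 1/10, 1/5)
0.1717 nats

KL divergence satisfies the Gibbs inequality: D_KL(P||Q) ≥ 0 for all distributions P, Q.

D_KL(P||Q) = Σ p(x) log(p(x)/q(x))
Term by term:
  x=0: 3/14 × log_e[(3/14)/(1/10)] = 0.1633
  x=1: 1/14 × log_e[(1/14)/(1/5)] = -0.0735
  x=2: 1/7 × log_e[(1/7)/(1/5)] = -0.0481
  x=3: 1/7 × log_e[(1/7)/(1/5)] = -0.0481
  x=4: 3/14 × log_e[(3/14)/(1/10)] = 0.1633
  x=5: 3/14 × log_e[(3/14)/(1/5)] = 0.0148
D_KL(P||Q) = 0.1717 nats

D_KL(P||Q) = 0.1717 ≥ 0 ✓

This non-negativity is a fundamental property: relative entropy cannot be negative because it measures how different Q is from P.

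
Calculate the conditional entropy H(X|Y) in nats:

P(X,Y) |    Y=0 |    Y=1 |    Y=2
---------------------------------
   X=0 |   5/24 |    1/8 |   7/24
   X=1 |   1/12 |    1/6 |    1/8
0.6282 nats

Using the chain rule: H(X|Y) = H(X,Y) - H(Y)

First, compute H(X,Y) = 1.7117 nats

Marginal P(Y) = (7/24, 7/24, 5/12)
H(Y) = 1.0835 nats

H(X|Y) = H(X,Y) - H(Y) = 1.7117 - 1.0835 = 0.6282 nats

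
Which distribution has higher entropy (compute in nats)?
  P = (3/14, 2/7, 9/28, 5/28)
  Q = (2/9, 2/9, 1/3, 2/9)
Q

Computing entropies in nats:
H(P) = 1.3605
H(Q) = 1.3689

Distribution Q has higher entropy.

Intuition: The distribution closer to uniform (more spread out) has higher entropy.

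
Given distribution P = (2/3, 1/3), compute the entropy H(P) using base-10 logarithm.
0.2764 dits

Shannon entropy is H(X) = -Σ p(x) log p(x).

For P = (2/3, 1/3):
H = -2/3 × log_10(2/3) -1/3 × log_10(1/3)
H = 0.2764 dits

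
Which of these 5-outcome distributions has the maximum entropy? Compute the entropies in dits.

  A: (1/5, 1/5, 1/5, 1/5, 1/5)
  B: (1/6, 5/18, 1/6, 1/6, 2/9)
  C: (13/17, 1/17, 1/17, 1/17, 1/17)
A

For a discrete distribution over n outcomes, entropy is maximized by the uniform distribution.

Computing entropies:
H(A) = 0.6990 dits
H(B) = 0.6888 dits
H(C) = 0.3786 dits

The uniform distribution (where all probabilities equal 1/5) achieves the maximum entropy of log_10(5) = 0.6990 dits.

Distribution A has the highest entropy.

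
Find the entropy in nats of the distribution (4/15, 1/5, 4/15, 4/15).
1.3793 nats

Shannon entropy is H(X) = -Σ p(x) log p(x).

For P = (4/15, 1/5, 4/15, 4/15):
H = -4/15 × log_e(4/15) -1/5 × log_e(1/5) -4/15 × log_e(4/15) -4/15 × log_e(4/15)
H = 1.3793 nats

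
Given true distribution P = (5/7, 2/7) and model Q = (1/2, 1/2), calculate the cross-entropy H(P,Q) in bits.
1.0000 bits

Cross-entropy: H(P,Q) = -Σ p(x) log q(x)

Alternatively: H(P,Q) = H(P) + D_KL(P||Q)
H(P) = 0.8631 bits
D_KL(P||Q) = 0.1369 bits

H(P,Q) = 0.8631 + 0.1369 = 1.0000 bits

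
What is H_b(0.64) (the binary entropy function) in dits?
0.2838 dits

The binary entropy function is:
H(p) = -p log(p) - (1-p) log(1-p)

H(0.64) = -0.64 × log_10(0.64) - 0.36 × log_10(0.36)
H(0.64) = 0.2838 dits

Note: Binary entropy is maximized at p=0.5 (H=1 bit) and minimized at p=0 or p=1 (H=0).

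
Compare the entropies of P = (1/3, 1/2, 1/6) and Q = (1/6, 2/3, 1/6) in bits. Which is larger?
P

Computing entropies in bits:
H(P) = 1.4591
H(Q) = 1.2516

Distribution P has higher entropy.

Intuition: The distribution closer to uniform (more spread out) has higher entropy.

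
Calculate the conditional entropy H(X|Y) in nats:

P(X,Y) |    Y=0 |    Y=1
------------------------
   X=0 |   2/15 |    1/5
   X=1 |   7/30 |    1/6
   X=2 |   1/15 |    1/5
1.0469 nats

Using the chain rule: H(X|Y) = H(X,Y) - H(Y)

First, compute H(X,Y) = 1.7312 nats

Marginal P(Y) = (13/30, 17/30)
H(Y) = 0.6842 nats

H(X|Y) = H(X,Y) - H(Y) = 1.7312 - 0.6842 = 1.0469 nats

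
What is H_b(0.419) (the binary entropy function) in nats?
0.6800 nats

The binary entropy function is:
H(p) = -p log(p) - (1-p) log(1-p)

H(0.419) = -0.419 × log_e(0.419) - 0.581 × log_e(0.581)
H(0.419) = 0.6800 nats

Note: Binary entropy is maximized at p=0.5 (H=1 bit) and minimized at p=0 or p=1 (H=0).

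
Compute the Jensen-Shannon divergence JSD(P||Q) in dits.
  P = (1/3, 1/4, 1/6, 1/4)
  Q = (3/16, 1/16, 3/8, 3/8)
0.0292 dits

Jensen-Shannon divergence is:
JSD(P||Q) = 0.5 × D_KL(P||M) + 0.5 × D_KL(Q||M)
where M = 0.5 × (P + Q) is the mixture distribution.

M = 0.5 × (1/3, 1/4, 1/6, 1/4) + 0.5 × (3/16, 1/16, 3/8, 3/8) = (0.260417, 5/32, 0.270833, 5/16)

D_KL(P||M) = 0.0274 dits
D_KL(Q||M) = 0.0311 dits

JSD(P||Q) = 0.5 × 0.0274 + 0.5 × 0.0311 = 0.0292 dits

Unlike KL divergence, JSD is symmetric and bounded: 0 ≤ JSD ≤ log(2).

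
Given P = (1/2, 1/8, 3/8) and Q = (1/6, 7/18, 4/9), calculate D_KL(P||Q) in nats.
0.3437 nats

KL divergence: D_KL(P||Q) = Σ p(x) log(p(x)/q(x))

Computing term by term:
  x=0: 1/2 × log_e[(1/2)/(1/6)] = 1/2 × 1.0986 = 0.5493
  x=1: 1/8 × log_e[(1/8)/(7/18)] = 1/8 × -1.1350 = -0.1419
  x=2: 3/8 × log_e[(3/8)/(4/9)] = 3/8 × -0.1699 = -0.0637

D_KL(P||Q) = 0.3437 nats

Note: KL divergence is always non-negative and equals 0 iff P = Q.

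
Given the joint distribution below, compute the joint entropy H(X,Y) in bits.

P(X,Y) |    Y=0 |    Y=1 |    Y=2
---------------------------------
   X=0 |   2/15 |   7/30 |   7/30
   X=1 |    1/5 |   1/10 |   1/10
2.4961 bits

Joint entropy is H(X,Y) = -Σ_{x,y} p(x,y) log p(x,y).

Summing over all non-zero entries:
H(X,Y) = -[2/15·log_2(2/15) + 7/30·log_2(7/30) + 7/30·log_2(7/30) + 1/5·log_2(1/5) + 1/10·log_2(1/10) + 1/10·log_2(1/10)]
H(X,Y) = 2.4961 bits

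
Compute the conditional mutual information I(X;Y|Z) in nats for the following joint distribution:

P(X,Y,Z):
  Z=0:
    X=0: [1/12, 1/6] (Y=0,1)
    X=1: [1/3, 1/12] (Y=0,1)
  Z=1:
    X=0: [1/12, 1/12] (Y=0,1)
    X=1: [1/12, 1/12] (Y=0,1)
0.0734 nats

Conditional mutual information: I(X;Y|Z) = H(X|Z) + H(Y|Z) - H(X,Y|Z)

H(Z) = 0.6365
H(X,Z) = 1.3086 → H(X|Z) = 0.6721
H(Y,Z) = 1.3086 → H(Y|Z) = 0.6721
H(X,Y,Z) = 1.9073 → H(X,Y|Z) = 1.2708

I(X;Y|Z) = 0.6721 + 0.6721 - 1.2708 = 0.0734 nats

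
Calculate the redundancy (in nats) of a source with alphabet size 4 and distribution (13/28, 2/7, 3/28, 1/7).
0.1548 nats

Redundancy measures how far a source is from maximum entropy:
R = H_max - H(X)

Maximum entropy for 4 symbols: H_max = log_e(4) = 1.3863 nats
Actual entropy: H(X) = 1.2315 nats
Redundancy: R = 1.3863 - 1.2315 = 0.1548 nats

This redundancy represents potential for compression: the source could be compressed by 0.1548 nats per symbol.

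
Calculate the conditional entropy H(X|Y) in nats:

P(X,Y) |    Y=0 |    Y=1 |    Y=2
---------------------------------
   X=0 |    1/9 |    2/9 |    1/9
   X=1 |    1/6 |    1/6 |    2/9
0.6647 nats

Using the chain rule: H(X|Y) = H(X,Y) - H(Y)

First, compute H(X,Y) = 1.7540 nats

Marginal P(Y) = (5/18, 7/18, 1/3)
H(Y) = 1.0893 nats

H(X|Y) = H(X,Y) - H(Y) = 1.7540 - 1.0893 = 0.6647 nats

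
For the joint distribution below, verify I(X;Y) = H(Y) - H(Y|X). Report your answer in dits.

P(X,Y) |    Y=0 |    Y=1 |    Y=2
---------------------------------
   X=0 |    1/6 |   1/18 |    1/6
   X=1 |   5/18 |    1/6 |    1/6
I(X;Y) = 0.0079 dits

Mutual information has multiple equivalent forms:
- I(X;Y) = H(X) - H(X|Y)
- I(X;Y) = H(Y) - H(Y|X)
- I(X;Y) = H(X) + H(Y) - H(X,Y)

Computing all quantities:
H(X) = 0.2902, H(Y) = 0.4607, H(X,Y) = 0.7430
H(X|Y) = 0.2823, H(Y|X) = 0.4528

Verification:
H(X) - H(X|Y) = 0.2902 - 0.2823 = 0.0079
H(Y) - H(Y|X) = 0.4607 - 0.4528 = 0.0079
H(X) + H(Y) - H(X,Y) = 0.2902 + 0.4607 - 0.7430 = 0.0079

All forms give I(X;Y) = 0.0079 dits. ✓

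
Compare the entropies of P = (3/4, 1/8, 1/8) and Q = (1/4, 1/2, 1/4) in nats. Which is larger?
Q

Computing entropies in nats:
H(P) = 0.7356
H(Q) = 1.0397

Distribution Q has higher entropy.

Intuition: The distribution closer to uniform (more spread out) has higher entropy.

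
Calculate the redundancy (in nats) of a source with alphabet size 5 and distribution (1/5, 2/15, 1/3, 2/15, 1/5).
0.0622 nats

Redundancy measures how far a source is from maximum entropy:
R = H_max - H(X)

Maximum entropy for 5 symbols: H_max = log_e(5) = 1.6094 nats
Actual entropy: H(X) = 1.5473 nats
Redundancy: R = 1.6094 - 1.5473 = 0.0622 nats

This redundancy represents potential for compression: the source could be compressed by 0.0622 nats per symbol.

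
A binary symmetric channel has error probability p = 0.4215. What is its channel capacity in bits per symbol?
0.0179 bits

For a binary symmetric channel (BSC) with error probability p:
Capacity C = 1 - H(p) bits per symbol

where H(p) = -p log₂(p) - (1-p) log₂(1-p) is the binary entropy function.

H(0.4215) = 0.9821 bits
C = 1 - 0.9821 = 0.0179 bits per symbol

This means we can reliably transmit up to 0.0179 bits of information per channel use.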